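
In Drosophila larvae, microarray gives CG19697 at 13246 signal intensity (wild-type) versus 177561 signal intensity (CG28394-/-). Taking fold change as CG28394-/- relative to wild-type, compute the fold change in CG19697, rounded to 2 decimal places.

Fold change = 177561 / 13246 = 13.405
CG19697 is upregulated.

13.40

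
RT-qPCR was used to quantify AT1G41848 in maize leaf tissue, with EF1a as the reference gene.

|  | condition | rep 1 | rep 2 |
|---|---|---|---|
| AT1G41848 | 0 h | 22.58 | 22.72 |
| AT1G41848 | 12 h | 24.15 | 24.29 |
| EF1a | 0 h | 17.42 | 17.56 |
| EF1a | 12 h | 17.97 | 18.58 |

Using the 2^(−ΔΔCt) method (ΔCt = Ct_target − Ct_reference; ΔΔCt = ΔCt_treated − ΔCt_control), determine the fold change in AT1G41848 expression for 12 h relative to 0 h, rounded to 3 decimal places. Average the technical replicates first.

0.580

Mean Ct: AT1G41848 0 h 22.650; AT1G41848 12 h 24.220; EF1a 0 h 17.490; EF1a 12 h 18.275
ΔCt(0 h) = 22.650 − 17.490 = 5.160
ΔCt(12 h) = 24.220 − 18.275 = 5.945
ΔΔCt = 5.945 − 5.160 = 0.785
Fold change = 2^(−0.785) = 0.5804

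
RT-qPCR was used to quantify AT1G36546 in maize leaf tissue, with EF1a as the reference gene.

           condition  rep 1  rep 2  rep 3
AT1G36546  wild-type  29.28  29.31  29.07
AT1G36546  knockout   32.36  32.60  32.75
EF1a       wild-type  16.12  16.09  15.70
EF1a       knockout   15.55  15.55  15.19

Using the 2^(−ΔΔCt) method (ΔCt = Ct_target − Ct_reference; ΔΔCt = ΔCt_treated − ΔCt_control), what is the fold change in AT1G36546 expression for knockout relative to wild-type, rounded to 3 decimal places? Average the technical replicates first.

Mean Ct: AT1G36546 wild-type 29.220; AT1G36546 knockout 32.570; EF1a wild-type 15.970; EF1a knockout 15.430
ΔCt(wild-type) = 29.220 − 15.970 = 13.250
ΔCt(knockout) = 32.570 − 15.430 = 17.140
ΔΔCt = 17.140 − 13.250 = 3.890
Fold change = 2^(−3.890) = 0.0675

0.067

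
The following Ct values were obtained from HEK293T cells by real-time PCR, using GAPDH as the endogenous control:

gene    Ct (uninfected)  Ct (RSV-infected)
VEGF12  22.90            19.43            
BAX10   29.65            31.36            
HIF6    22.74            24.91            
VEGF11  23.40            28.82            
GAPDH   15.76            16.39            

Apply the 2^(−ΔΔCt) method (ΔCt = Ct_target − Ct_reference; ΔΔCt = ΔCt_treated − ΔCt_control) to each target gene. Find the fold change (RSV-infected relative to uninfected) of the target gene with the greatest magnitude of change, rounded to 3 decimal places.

VEGF12: ΔΔCt = (19.43−16.39) − (22.90−15.76) = 3.04 − 7.14 = -4.10; fold change = 2^4.10 = 17.148
BAX10: ΔΔCt = (31.36−16.39) − (29.65−15.76) = 14.97 − 13.89 = 1.08; fold change = 2^-1.08 = 0.473
HIF6: ΔΔCt = (24.91−16.39) − (22.74−15.76) = 8.52 − 6.98 = 1.54; fold change = 2^-1.54 = 0.344
VEGF11: ΔΔCt = (28.82−16.39) − (23.40−15.76) = 12.43 − 7.64 = 4.79; fold change = 2^-4.79 = 0.036
VEGF11 has the largest |ΔΔCt| = 4.79.

0.036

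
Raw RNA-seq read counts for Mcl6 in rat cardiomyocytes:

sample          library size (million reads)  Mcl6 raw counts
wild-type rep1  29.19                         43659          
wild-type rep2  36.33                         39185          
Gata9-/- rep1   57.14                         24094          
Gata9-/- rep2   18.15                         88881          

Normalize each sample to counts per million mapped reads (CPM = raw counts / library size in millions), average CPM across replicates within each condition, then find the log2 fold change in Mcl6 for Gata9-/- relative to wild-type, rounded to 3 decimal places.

CPM(wild-type rep1) = 43659 / 29.19 = 1495.6835
CPM(wild-type rep2) = 39185 / 36.33 = 1078.5852
CPM(Gata9-/- rep1) = 24094 / 57.14 = 421.6661
CPM(Gata9-/- rep2) = 88881 / 18.15 = 4897.0248
mean CPM(wild-type) = 1287.1343; mean CPM(Gata9-/-) = 2659.3454
Fold change = 2659.3454 / 1287.1343 = 2.06610
log2(2.06610) = 1.0469

1.047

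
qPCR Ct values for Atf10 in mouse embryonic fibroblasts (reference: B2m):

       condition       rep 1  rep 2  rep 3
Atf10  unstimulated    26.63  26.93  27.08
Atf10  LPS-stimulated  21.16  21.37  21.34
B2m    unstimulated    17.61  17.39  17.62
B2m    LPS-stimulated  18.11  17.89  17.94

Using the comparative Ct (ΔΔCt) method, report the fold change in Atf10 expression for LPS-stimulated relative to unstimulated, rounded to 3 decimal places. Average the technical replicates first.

Mean Ct: Atf10 unstimulated 26.880; Atf10 LPS-stimulated 21.290; B2m unstimulated 17.540; B2m LPS-stimulated 17.980
ΔCt(unstimulated) = 26.880 − 17.540 = 9.340
ΔCt(LPS-stimulated) = 21.290 − 17.980 = 3.310
ΔΔCt = 3.310 − 9.340 = -6.030
Fold change = 2^(−(-6.030)) = 2^6.030 = 65.3448

65.345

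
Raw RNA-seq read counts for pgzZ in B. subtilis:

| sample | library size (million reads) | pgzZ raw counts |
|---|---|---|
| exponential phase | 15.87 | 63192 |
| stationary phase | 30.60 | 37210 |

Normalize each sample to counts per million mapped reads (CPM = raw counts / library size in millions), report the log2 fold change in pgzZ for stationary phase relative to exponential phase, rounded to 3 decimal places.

CPM(exponential phase) = 63192 / 15.87 = 3981.8526
CPM(stationary phase) = 37210 / 30.60 = 1216.0131
Fold change = 1216.0131 / 3981.8526 = 0.30539
log2(0.30539) = -1.7113

-1.711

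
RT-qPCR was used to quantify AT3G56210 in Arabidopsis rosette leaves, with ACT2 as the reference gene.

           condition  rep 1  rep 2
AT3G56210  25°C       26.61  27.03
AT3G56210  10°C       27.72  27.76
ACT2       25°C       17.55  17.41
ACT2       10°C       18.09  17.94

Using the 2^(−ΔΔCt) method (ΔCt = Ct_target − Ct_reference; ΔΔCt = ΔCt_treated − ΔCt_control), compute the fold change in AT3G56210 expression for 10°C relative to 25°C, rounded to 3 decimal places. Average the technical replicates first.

0.766

Mean Ct: AT3G56210 25°C 26.820; AT3G56210 10°C 27.740; ACT2 25°C 17.480; ACT2 10°C 18.015
ΔCt(25°C) = 26.820 − 17.480 = 9.340
ΔCt(10°C) = 27.740 − 18.015 = 9.725
ΔΔCt = 9.725 − 9.340 = 0.385
Fold change = 2^(−0.385) = 0.7658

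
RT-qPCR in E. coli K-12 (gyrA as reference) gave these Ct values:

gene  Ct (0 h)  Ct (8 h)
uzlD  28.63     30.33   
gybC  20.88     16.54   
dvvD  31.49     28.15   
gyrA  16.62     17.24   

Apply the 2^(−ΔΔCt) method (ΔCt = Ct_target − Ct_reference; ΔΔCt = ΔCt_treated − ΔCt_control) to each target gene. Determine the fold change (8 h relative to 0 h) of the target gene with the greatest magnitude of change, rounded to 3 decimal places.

uzlD: ΔΔCt = (30.33−17.24) − (28.63−16.62) = 13.09 − 12.01 = 1.08; fold change = 2^-1.08 = 0.473
gybC: ΔΔCt = (16.54−17.24) − (20.88−16.62) = -0.70 − 4.26 = -4.96; fold change = 2^4.96 = 31.125
dvvD: ΔΔCt = (28.15−17.24) − (31.49−16.62) = 10.91 − 14.87 = -3.96; fold change = 2^3.96 = 15.562
gybC has the largest |ΔΔCt| = 4.96.

31.125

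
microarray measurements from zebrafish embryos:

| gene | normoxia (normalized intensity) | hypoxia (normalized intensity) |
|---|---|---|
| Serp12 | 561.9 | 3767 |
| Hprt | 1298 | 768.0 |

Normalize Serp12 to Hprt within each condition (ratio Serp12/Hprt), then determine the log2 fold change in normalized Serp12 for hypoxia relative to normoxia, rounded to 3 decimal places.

3.502

Serp12/Hprt (normoxia) = 561.9 / 1298 = 0.4329
Serp12/Hprt (hypoxia) = 3767 / 768.0 = 4.9049
Fold change = 4.9049 / 0.4329 = 11.3305
log2(11.3305) = 3.5021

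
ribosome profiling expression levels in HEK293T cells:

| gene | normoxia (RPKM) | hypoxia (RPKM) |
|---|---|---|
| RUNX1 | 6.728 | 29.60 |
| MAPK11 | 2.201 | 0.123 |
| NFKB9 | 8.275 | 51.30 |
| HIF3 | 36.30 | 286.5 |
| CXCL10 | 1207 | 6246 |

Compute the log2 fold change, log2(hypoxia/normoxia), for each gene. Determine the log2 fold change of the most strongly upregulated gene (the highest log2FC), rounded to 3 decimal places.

log2(29.60/6.728) = 2.137  (RUNX1)
log2(0.123/2.201) = -4.161  (MAPK11)
log2(51.30/8.275) = 2.632  (NFKB9)
log2(286.5/36.30) = 2.980  (HIF3)
log2(6246/1207) = 2.372  (CXCL10)
HIF3 is most strongly upregulated.

2.980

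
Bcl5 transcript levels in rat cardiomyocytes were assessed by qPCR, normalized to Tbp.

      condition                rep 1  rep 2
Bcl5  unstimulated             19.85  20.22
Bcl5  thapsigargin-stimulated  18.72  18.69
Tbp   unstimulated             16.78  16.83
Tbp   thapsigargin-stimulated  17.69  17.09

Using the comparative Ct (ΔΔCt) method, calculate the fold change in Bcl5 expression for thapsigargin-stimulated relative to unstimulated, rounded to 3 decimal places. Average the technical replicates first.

Mean Ct: Bcl5 unstimulated 20.035; Bcl5 thapsigargin-stimulated 18.705; Tbp unstimulated 16.805; Tbp thapsigargin-stimulated 17.390
ΔCt(unstimulated) = 20.035 − 16.805 = 3.230
ΔCt(thapsigargin-stimulated) = 18.705 − 17.390 = 1.315
ΔΔCt = 1.315 − 3.230 = -1.915
Fold change = 2^(−(-1.915)) = 2^1.915 = 3.7711

3.771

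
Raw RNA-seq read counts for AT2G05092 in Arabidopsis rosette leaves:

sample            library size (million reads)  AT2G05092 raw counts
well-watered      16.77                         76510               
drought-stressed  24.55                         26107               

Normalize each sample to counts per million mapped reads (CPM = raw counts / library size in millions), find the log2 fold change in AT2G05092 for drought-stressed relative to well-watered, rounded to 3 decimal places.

-2.101

CPM(well-watered) = 76510 / 16.77 = 4562.3137
CPM(drought-stressed) = 26107 / 24.55 = 1063.4216
Fold change = 1063.4216 / 4562.3137 = 0.23309
log2(0.23309) = -2.1011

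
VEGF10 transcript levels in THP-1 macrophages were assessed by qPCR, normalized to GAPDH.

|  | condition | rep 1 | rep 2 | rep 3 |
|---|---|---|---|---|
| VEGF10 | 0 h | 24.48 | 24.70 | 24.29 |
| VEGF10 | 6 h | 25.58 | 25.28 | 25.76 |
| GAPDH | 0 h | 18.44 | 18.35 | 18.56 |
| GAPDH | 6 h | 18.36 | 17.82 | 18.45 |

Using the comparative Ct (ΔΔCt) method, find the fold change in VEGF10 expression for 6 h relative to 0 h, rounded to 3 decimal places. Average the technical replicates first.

0.409

Mean Ct: VEGF10 0 h 24.490; VEGF10 6 h 25.540; GAPDH 0 h 18.450; GAPDH 6 h 18.210
ΔCt(0 h) = 24.490 − 18.450 = 6.040
ΔCt(6 h) = 25.540 − 18.210 = 7.330
ΔΔCt = 7.330 − 6.040 = 1.290
Fold change = 2^(−1.290) = 0.4090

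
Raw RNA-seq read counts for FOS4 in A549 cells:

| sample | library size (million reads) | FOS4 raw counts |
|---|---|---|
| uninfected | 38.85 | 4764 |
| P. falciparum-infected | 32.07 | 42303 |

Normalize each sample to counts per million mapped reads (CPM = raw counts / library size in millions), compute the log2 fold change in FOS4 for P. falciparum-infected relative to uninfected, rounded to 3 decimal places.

CPM(uninfected) = 4764 / 38.85 = 122.6255
CPM(P. falciparum-infected) = 42303 / 32.07 = 1319.0833
Fold change = 1319.0833 / 122.6255 = 10.75701
log2(10.75701) = 3.4272

3.427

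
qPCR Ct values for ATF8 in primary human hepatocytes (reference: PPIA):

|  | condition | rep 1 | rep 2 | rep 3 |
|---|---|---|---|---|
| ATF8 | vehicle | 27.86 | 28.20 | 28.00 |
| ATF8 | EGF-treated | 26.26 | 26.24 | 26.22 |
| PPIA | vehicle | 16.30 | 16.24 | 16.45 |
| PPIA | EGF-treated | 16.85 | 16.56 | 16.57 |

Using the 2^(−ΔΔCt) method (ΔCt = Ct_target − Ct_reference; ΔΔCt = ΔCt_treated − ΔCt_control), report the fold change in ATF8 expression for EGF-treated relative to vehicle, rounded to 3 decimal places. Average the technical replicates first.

Mean Ct: ATF8 vehicle 28.020; ATF8 EGF-treated 26.240; PPIA vehicle 16.330; PPIA EGF-treated 16.660
ΔCt(vehicle) = 28.020 − 16.330 = 11.690
ΔCt(EGF-treated) = 26.240 − 16.660 = 9.580
ΔΔCt = 9.580 − 11.690 = -2.110
Fold change = 2^(−(-2.110)) = 2^2.110 = 4.3169

4.317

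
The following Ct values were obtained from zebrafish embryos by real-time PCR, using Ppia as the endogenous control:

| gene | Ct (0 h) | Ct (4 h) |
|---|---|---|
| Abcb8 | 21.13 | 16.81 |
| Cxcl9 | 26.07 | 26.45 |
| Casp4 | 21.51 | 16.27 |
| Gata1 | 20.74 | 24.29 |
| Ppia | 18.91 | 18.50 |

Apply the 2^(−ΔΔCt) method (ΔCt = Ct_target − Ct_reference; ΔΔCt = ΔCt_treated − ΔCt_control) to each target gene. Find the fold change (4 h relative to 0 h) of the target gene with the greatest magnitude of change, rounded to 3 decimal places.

Abcb8: ΔΔCt = (16.81−18.50) − (21.13−18.91) = -1.69 − 2.22 = -3.91; fold change = 2^3.91 = 15.032
Cxcl9: ΔΔCt = (26.45−18.50) − (26.07−18.91) = 7.95 − 7.16 = 0.79; fold change = 2^-0.79 = 0.578
Casp4: ΔΔCt = (16.27−18.50) − (21.51−18.91) = -2.23 − 2.60 = -4.83; fold change = 2^4.83 = 28.443
Gata1: ΔΔCt = (24.29−18.50) − (20.74−18.91) = 5.79 − 1.83 = 3.96; fold change = 2^-3.96 = 0.064
Casp4 has the largest |ΔΔCt| = 4.83.

28.443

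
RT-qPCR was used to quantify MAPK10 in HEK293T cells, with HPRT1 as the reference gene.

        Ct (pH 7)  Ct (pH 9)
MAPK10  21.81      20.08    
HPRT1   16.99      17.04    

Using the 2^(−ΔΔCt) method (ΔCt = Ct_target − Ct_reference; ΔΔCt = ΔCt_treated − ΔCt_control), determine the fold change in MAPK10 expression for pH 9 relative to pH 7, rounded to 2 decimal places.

ΔCt(pH 7) = 21.810 − 16.990 = 4.820
ΔCt(pH 9) = 20.080 − 17.040 = 3.040
ΔΔCt = 3.040 − 4.820 = -1.780
Fold change = 2^(−(-1.780)) = 2^1.780 = 3.434

3.43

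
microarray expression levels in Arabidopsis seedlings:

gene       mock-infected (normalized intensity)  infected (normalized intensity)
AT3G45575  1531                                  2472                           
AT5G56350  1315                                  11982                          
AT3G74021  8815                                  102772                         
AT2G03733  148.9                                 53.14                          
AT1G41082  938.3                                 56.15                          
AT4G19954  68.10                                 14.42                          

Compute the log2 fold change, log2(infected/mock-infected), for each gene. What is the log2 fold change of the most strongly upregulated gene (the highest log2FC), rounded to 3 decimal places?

log2(2472/1531) = 0.691  (AT3G45575)
log2(11982/1315) = 3.188  (AT5G56350)
log2(102772/8815) = 3.543  (AT3G74021)
log2(53.14/148.9) = -1.486  (AT2G03733)
log2(56.15/938.3) = -4.063  (AT1G41082)
log2(14.42/68.10) = -2.240  (AT4G19954)
AT3G74021 is most strongly upregulated.

3.543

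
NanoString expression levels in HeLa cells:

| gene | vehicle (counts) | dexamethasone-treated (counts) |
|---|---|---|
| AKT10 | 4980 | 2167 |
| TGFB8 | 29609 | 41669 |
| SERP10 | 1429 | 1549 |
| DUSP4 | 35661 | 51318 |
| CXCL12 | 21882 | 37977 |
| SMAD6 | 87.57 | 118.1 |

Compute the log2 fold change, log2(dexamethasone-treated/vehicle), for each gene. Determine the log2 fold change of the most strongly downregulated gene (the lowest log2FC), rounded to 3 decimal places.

log2(2167/4980) = -1.200  (AKT10)
log2(41669/29609) = 0.493  (TGFB8)
log2(1549/1429) = 0.116  (SERP10)
log2(51318/35661) = 0.525  (DUSP4)
log2(37977/21882) = 0.795  (CXCL12)
log2(118.1/87.57) = 0.432  (SMAD6)
AKT10 is most strongly downregulated.

-1.200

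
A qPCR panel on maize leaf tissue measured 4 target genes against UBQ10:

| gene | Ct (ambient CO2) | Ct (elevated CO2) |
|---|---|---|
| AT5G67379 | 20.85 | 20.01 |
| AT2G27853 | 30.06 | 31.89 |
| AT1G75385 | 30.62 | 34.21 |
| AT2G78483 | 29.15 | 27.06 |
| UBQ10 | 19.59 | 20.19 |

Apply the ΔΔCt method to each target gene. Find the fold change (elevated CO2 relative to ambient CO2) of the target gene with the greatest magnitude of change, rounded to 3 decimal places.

AT5G67379: ΔΔCt = (20.01−20.19) − (20.85−19.59) = -0.18 − 1.26 = -1.44; fold change = 2^1.44 = 2.713
AT2G27853: ΔΔCt = (31.89−20.19) − (30.06−19.59) = 11.70 − 10.47 = 1.23; fold change = 2^-1.23 = 0.426
AT1G75385: ΔΔCt = (34.21−20.19) − (30.62−19.59) = 14.02 − 11.03 = 2.99; fold change = 2^-2.99 = 0.126
AT2G78483: ΔΔCt = (27.06−20.19) − (29.15−19.59) = 6.87 − 9.56 = -2.69; fold change = 2^2.69 = 6.453
AT1G75385 has the largest |ΔΔCt| = 2.99.

0.126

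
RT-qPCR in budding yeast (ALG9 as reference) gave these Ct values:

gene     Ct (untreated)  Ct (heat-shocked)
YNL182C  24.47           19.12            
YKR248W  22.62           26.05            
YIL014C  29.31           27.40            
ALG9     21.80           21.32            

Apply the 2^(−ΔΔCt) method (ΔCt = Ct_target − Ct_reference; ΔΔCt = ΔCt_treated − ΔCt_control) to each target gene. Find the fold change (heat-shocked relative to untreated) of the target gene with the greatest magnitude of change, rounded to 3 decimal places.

YNL182C: ΔΔCt = (19.12−21.32) − (24.47−21.80) = -2.20 − 2.67 = -4.87; fold change = 2^4.87 = 29.243
YKR248W: ΔΔCt = (26.05−21.32) − (22.62−21.80) = 4.73 − 0.82 = 3.91; fold change = 2^-3.91 = 0.067
YIL014C: ΔΔCt = (27.40−21.32) − (29.31−21.80) = 6.08 − 7.51 = -1.43; fold change = 2^1.43 = 2.694
YNL182C has the largest |ΔΔCt| = 4.87.

29.243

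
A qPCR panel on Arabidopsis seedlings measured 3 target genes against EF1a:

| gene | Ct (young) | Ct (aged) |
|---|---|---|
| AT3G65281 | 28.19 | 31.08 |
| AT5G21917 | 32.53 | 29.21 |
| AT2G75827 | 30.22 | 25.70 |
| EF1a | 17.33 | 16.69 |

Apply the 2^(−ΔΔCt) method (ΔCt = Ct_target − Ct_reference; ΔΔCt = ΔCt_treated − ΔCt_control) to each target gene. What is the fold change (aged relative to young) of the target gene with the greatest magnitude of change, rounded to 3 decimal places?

14.723

AT3G65281: ΔΔCt = (31.08−16.69) − (28.19−17.33) = 14.39 − 10.86 = 3.53; fold change = 2^-3.53 = 0.087
AT5G21917: ΔΔCt = (29.21−16.69) − (32.53−17.33) = 12.52 − 15.20 = -2.68; fold change = 2^2.68 = 6.409
AT2G75827: ΔΔCt = (25.70−16.69) − (30.22−17.33) = 9.01 − 12.89 = -3.88; fold change = 2^3.88 = 14.723
AT2G75827 has the largest |ΔΔCt| = 3.88.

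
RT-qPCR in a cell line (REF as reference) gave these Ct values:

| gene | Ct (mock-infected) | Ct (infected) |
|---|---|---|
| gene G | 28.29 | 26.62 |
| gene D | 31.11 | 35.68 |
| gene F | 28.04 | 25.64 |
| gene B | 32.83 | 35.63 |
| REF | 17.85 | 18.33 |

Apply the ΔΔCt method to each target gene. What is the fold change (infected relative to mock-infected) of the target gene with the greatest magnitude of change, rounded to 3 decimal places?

0.059

gene G: ΔΔCt = (26.62−18.33) − (28.29−17.85) = 8.29 − 10.44 = -2.15; fold change = 2^2.15 = 4.438
gene D: ΔΔCt = (35.68−18.33) − (31.11−17.85) = 17.35 − 13.26 = 4.09; fold change = 2^-4.09 = 0.059
gene F: ΔΔCt = (25.64−18.33) − (28.04−17.85) = 7.31 − 10.19 = -2.88; fold change = 2^2.88 = 7.362
gene B: ΔΔCt = (35.63−18.33) − (32.83−17.85) = 17.30 − 14.98 = 2.32; fold change = 2^-2.32 = 0.200
gene D has the largest |ΔΔCt| = 4.09.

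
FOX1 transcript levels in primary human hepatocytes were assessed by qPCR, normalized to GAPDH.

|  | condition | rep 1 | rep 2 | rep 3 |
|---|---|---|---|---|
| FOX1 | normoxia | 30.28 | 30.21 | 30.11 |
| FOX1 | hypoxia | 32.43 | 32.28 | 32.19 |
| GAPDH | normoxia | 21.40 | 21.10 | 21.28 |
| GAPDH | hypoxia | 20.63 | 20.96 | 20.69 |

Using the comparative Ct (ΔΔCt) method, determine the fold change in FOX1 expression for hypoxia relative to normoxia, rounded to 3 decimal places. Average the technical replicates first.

Mean Ct: FOX1 normoxia 30.200; FOX1 hypoxia 32.300; GAPDH normoxia 21.260; GAPDH hypoxia 20.760
ΔCt(normoxia) = 30.200 − 21.260 = 8.940
ΔCt(hypoxia) = 32.300 − 20.760 = 11.540
ΔΔCt = 11.540 − 8.940 = 2.600
Fold change = 2^(−2.600) = 0.1649

0.165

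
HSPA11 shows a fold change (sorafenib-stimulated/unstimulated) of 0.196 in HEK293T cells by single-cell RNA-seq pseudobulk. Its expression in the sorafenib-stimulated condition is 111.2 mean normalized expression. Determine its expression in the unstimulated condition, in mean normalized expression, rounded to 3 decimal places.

unstimulated expression = 111.2 / 0.196 = 567.347

567.347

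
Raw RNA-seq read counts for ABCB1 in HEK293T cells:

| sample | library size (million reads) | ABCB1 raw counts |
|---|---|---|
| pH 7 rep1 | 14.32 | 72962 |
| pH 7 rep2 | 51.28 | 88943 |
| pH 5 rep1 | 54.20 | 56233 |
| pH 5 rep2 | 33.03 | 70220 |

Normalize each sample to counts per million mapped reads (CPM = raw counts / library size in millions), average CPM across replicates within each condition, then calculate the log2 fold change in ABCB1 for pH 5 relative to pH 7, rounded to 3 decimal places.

CPM(pH 7 rep1) = 72962 / 14.32 = 5095.1117
CPM(pH 7 rep2) = 88943 / 51.28 = 1734.4579
CPM(pH 5 rep1) = 56233 / 54.20 = 1037.5092
CPM(pH 5 rep2) = 70220 / 33.03 = 2125.9461
mean CPM(pH 7) = 3414.7848; mean CPM(pH 5) = 1581.7277
Fold change = 1581.7277 / 3414.7848 = 0.46320
log2(0.46320) = -1.1103

-1.110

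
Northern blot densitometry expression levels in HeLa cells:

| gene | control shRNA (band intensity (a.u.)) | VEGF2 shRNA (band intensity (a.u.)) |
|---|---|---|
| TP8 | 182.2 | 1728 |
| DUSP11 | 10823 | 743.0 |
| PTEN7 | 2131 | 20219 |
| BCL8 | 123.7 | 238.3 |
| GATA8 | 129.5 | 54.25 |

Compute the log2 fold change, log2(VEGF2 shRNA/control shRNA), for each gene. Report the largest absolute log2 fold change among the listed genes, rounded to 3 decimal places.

log2(1728/182.2) = 3.246  (TP8)
log2(743.0/10823) = -3.865  (DUSP11)
log2(20219/2131) = 3.246  (PTEN7)
log2(238.3/123.7) = 0.946  (BCL8)
log2(54.25/129.5) = -1.255  (GATA8)
The largest magnitude belongs to DUSP11.

3.865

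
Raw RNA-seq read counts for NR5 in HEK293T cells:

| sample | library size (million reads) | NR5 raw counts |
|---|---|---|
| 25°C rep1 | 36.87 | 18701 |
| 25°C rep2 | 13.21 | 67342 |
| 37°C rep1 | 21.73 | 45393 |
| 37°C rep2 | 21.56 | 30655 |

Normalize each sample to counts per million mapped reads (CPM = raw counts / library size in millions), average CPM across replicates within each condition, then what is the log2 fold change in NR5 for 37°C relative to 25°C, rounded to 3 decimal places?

-0.675

CPM(25°C rep1) = 18701 / 36.87 = 507.2145
CPM(25°C rep2) = 67342 / 13.21 = 5097.8047
CPM(37°C rep1) = 45393 / 21.73 = 2088.9554
CPM(37°C rep2) = 30655 / 21.56 = 1421.8460
mean CPM(25°C) = 2802.5096; mean CPM(37°C) = 1755.4007
Fold change = 1755.4007 / 2802.5096 = 0.62637
log2(0.62637) = -0.6749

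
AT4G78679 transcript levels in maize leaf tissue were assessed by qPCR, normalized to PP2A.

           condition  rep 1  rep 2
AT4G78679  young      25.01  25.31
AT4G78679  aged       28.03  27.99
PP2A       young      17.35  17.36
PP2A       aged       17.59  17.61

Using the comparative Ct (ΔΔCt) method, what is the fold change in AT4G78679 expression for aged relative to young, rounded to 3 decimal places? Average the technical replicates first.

Mean Ct: AT4G78679 young 25.160; AT4G78679 aged 28.010; PP2A young 17.355; PP2A aged 17.600
ΔCt(young) = 25.160 − 17.355 = 7.805
ΔCt(aged) = 28.010 − 17.600 = 10.410
ΔΔCt = 10.410 − 7.805 = 2.605
Fold change = 2^(−2.605) = 0.1644

0.164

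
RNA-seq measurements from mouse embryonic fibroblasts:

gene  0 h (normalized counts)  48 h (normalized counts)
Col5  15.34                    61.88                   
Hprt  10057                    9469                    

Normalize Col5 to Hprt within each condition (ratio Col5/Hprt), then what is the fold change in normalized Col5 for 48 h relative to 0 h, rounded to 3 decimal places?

4.284

Col5/Hprt (0 h) = 15.34 / 10057 = 0.0015253
Col5/Hprt (48 h) = 61.88 / 9469 = 0.006535
Fold change = 0.006535 / 0.0015253 = 4.2844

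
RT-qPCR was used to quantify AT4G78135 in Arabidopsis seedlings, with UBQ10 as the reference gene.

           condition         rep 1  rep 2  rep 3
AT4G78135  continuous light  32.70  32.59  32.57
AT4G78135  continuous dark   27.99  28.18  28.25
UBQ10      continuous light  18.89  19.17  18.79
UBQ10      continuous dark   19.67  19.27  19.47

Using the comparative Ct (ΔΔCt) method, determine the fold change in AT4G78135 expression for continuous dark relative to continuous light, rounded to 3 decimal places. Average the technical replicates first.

Mean Ct: AT4G78135 continuous light 32.620; AT4G78135 continuous dark 28.140; UBQ10 continuous light 18.950; UBQ10 continuous dark 19.470
ΔCt(continuous light) = 32.620 − 18.950 = 13.670
ΔCt(continuous dark) = 28.140 − 19.470 = 8.670
ΔΔCt = 8.670 − 13.670 = -5.000
Fold change = 2^(−(-5.000)) = 2^5.000 = 32.0000

32.000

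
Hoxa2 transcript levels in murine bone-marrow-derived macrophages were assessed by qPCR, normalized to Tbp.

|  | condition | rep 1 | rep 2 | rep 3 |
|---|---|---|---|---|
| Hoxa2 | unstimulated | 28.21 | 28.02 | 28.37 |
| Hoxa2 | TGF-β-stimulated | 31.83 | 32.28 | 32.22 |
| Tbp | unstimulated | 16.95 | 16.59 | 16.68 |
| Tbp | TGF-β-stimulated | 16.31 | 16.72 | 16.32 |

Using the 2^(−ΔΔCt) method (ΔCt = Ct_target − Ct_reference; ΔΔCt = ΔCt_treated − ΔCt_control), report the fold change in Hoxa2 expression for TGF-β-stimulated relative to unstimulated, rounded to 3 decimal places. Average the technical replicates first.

Mean Ct: Hoxa2 unstimulated 28.200; Hoxa2 TGF-β-stimulated 32.110; Tbp unstimulated 16.740; Tbp TGF-β-stimulated 16.450
ΔCt(unstimulated) = 28.200 − 16.740 = 11.460
ΔCt(TGF-β-stimulated) = 32.110 − 16.450 = 15.660
ΔΔCt = 15.660 − 11.460 = 4.200
Fold change = 2^(−4.200) = 0.0544

0.054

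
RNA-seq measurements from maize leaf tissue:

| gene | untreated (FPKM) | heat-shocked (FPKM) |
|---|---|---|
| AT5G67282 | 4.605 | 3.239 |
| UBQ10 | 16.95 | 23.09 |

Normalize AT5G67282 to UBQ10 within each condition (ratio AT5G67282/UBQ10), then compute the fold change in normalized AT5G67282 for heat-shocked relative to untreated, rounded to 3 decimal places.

AT5G67282/UBQ10 (untreated) = 4.605 / 16.95 = 0.27168
AT5G67282/UBQ10 (heat-shocked) = 3.239 / 23.09 = 0.14028
Fold change = 0.14028 / 0.27168 = 0.5163

0.516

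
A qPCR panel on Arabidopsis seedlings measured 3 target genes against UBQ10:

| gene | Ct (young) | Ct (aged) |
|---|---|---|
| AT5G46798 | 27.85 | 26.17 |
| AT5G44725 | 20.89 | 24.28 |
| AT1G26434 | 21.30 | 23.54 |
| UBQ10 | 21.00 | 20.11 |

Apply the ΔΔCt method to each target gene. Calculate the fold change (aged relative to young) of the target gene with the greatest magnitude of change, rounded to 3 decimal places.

0.051

AT5G46798: ΔΔCt = (26.17−20.11) − (27.85−21.00) = 6.06 − 6.85 = -0.79; fold change = 2^0.79 = 1.729
AT5G44725: ΔΔCt = (24.28−20.11) − (20.89−21.00) = 4.17 − (-0.11) = 4.28; fold change = 2^-4.28 = 0.051
AT1G26434: ΔΔCt = (23.54−20.11) − (21.30−21.00) = 3.43 − 0.30 = 3.13; fold change = 2^-3.13 = 0.114
AT5G44725 has the largest |ΔΔCt| = 4.28.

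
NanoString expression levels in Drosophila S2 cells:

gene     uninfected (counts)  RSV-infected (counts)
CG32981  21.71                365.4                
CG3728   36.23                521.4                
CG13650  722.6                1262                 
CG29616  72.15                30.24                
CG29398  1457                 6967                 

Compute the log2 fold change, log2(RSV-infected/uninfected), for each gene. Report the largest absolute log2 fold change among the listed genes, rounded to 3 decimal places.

log2(365.4/21.71) = 4.073  (CG32981)
log2(521.4/36.23) = 3.847  (CG3728)
log2(1262/722.6) = 0.804  (CG13650)
log2(30.24/72.15) = -1.255  (CG29616)
log2(6967/1457) = 2.258  (CG29398)
The largest magnitude belongs to CG32981.

4.073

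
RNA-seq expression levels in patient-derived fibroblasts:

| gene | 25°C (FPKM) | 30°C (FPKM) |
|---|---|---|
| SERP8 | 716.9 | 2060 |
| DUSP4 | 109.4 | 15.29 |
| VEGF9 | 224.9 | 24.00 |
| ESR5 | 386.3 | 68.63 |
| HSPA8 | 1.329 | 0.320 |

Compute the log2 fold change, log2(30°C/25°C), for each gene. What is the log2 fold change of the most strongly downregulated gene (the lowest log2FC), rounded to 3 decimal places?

-3.228

log2(2060/716.9) = 1.523  (SERP8)
log2(15.29/109.4) = -2.839  (DUSP4)
log2(24.00/224.9) = -3.228  (VEGF9)
log2(68.63/386.3) = -2.493  (ESR5)
log2(0.320/1.329) = -2.054  (HSPA8)
VEGF9 is most strongly downregulated.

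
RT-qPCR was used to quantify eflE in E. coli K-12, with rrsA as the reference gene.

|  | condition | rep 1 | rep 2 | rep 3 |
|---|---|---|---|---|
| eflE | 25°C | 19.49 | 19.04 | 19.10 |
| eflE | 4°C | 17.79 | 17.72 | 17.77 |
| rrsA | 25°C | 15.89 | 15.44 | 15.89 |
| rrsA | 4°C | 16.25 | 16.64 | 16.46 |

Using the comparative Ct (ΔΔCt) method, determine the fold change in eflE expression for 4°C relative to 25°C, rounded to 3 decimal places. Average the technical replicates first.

4.469

Mean Ct: eflE 25°C 19.210; eflE 4°C 17.760; rrsA 25°C 15.740; rrsA 4°C 16.450
ΔCt(25°C) = 19.210 − 15.740 = 3.470
ΔCt(4°C) = 17.760 − 16.450 = 1.310
ΔΔCt = 1.310 − 3.470 = -2.160
Fold change = 2^(−(-2.160)) = 2^2.160 = 4.4691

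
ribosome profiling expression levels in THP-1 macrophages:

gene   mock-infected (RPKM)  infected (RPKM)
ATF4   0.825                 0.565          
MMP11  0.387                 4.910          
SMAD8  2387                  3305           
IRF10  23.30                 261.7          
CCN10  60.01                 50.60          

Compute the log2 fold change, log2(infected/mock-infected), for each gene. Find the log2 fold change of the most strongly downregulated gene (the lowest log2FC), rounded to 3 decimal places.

-0.546

log2(0.565/0.825) = -0.546  (ATF4)
log2(4.910/0.387) = 3.665  (MMP11)
log2(3305/2387) = 0.469  (SMAD8)
log2(261.7/23.30) = 3.490  (IRF10)
log2(50.60/60.01) = -0.246  (CCN10)
ATF4 is most strongly downregulated.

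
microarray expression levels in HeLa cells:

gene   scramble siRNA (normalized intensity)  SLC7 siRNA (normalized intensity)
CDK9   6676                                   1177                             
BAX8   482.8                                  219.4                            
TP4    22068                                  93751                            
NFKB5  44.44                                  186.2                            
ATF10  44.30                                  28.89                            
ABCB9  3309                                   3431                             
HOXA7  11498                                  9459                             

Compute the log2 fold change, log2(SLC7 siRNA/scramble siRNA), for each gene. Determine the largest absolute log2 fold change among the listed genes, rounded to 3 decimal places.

log2(1177/6676) = -2.504  (CDK9)
log2(219.4/482.8) = -1.138  (BAX8)
log2(93751/22068) = 2.087  (TP4)
log2(186.2/44.44) = 2.067  (NFKB5)
log2(28.89/44.30) = -0.617  (ATF10)
log2(3431/3309) = 0.052  (ABCB9)
log2(9459/11498) = -0.282  (HOXA7)
The largest magnitude belongs to CDK9.

2.504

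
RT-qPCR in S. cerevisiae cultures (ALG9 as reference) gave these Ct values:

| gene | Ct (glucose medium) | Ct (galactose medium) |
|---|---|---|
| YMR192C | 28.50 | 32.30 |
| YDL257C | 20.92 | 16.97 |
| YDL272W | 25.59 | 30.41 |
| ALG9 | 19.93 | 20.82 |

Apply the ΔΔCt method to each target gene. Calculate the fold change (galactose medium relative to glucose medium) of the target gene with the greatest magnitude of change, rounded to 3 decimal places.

28.641

YMR192C: ΔΔCt = (32.30−20.82) − (28.50−19.93) = 11.48 − 8.57 = 2.91; fold change = 2^-2.91 = 0.133
YDL257C: ΔΔCt = (16.97−20.82) − (20.92−19.93) = -3.85 − 0.99 = -4.84; fold change = 2^4.84 = 28.641
YDL272W: ΔΔCt = (30.41−20.82) − (25.59−19.93) = 9.59 − 5.66 = 3.93; fold change = 2^-3.93 = 0.066
YDL257C has the largest |ΔΔCt| = 4.84.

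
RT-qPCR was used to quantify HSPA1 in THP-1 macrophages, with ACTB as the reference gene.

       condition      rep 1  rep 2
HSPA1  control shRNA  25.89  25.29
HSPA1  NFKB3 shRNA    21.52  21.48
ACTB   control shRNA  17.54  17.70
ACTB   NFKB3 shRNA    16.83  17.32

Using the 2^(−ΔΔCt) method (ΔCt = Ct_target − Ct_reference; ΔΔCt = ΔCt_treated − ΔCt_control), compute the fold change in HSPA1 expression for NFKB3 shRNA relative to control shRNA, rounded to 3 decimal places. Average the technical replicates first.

11.672

Mean Ct: HSPA1 control shRNA 25.590; HSPA1 NFKB3 shRNA 21.500; ACTB control shRNA 17.620; ACTB NFKB3 shRNA 17.075
ΔCt(control shRNA) = 25.590 − 17.620 = 7.970
ΔCt(NFKB3 shRNA) = 21.500 − 17.075 = 4.425
ΔΔCt = 4.425 − 7.970 = -3.545
Fold change = 2^(−(-3.545)) = 2^3.545 = 11.6722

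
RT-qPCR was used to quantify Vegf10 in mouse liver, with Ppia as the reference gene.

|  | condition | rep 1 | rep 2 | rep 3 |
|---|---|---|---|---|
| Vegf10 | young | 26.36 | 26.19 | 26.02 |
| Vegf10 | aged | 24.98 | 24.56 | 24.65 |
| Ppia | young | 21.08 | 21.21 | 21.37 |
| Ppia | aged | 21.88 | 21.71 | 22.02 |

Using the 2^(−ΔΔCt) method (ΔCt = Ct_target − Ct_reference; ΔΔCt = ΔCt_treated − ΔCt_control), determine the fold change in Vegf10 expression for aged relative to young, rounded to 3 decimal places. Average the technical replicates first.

4.317

Mean Ct: Vegf10 young 26.190; Vegf10 aged 24.730; Ppia young 21.220; Ppia aged 21.870
ΔCt(young) = 26.190 − 21.220 = 4.970
ΔCt(aged) = 24.730 − 21.870 = 2.860
ΔΔCt = 2.860 − 4.970 = -2.110
Fold change = 2^(−(-2.110)) = 2^2.110 = 4.3169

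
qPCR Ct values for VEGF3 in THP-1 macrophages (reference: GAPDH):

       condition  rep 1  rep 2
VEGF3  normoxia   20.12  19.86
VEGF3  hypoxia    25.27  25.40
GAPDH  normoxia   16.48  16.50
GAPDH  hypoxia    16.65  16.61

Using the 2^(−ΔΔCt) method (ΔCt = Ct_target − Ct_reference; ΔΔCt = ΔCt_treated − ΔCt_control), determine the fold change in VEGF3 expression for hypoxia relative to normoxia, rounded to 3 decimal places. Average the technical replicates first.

Mean Ct: VEGF3 normoxia 19.990; VEGF3 hypoxia 25.335; GAPDH normoxia 16.490; GAPDH hypoxia 16.630
ΔCt(normoxia) = 19.990 − 16.490 = 3.500
ΔCt(hypoxia) = 25.335 − 16.630 = 8.705
ΔΔCt = 8.705 − 3.500 = 5.205
Fold change = 2^(−5.205) = 0.0271

0.027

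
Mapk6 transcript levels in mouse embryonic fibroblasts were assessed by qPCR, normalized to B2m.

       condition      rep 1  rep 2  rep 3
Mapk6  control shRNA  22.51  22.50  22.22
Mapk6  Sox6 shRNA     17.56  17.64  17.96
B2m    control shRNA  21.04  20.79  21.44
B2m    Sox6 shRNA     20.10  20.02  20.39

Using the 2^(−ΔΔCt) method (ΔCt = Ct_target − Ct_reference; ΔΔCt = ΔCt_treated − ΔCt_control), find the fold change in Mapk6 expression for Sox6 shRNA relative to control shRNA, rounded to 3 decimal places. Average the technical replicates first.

Mean Ct: Mapk6 control shRNA 22.410; Mapk6 Sox6 shRNA 17.720; B2m control shRNA 21.090; B2m Sox6 shRNA 20.170
ΔCt(control shRNA) = 22.410 − 21.090 = 1.320
ΔCt(Sox6 shRNA) = 17.720 − 20.170 = -2.450
ΔΔCt = -2.450 − 1.320 = -3.770
Fold change = 2^(−(-3.770)) = 2^3.770 = 13.6422

13.642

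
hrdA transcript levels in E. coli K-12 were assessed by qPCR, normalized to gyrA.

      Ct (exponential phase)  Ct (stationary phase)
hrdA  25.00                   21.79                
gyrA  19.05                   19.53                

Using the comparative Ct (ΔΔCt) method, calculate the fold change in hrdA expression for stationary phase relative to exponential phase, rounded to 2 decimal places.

ΔCt(exponential phase) = 25.000 − 19.050 = 5.950
ΔCt(stationary phase) = 21.790 − 19.530 = 2.260
ΔΔCt = 2.260 − 5.950 = -3.690
Fold change = 2^(−(-3.690)) = 2^3.690 = 12.906

12.91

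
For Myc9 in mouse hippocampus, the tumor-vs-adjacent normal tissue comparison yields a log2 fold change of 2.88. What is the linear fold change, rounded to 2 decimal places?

Fold change = 2^(2.88) = 7.362

7.36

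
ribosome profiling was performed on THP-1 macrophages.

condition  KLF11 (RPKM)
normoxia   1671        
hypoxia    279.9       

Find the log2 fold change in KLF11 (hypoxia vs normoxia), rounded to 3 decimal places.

Fold change = 279.9 / 1671 = 0.1675
log2(0.1675) = -2.5777

-2.578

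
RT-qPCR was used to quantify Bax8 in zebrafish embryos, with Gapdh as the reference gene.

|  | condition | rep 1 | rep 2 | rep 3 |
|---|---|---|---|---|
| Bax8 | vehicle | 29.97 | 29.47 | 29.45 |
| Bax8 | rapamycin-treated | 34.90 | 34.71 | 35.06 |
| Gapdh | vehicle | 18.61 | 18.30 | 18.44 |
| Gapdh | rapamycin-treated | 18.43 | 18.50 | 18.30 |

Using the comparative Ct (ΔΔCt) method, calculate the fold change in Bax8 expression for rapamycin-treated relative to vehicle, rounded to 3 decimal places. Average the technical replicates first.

Mean Ct: Bax8 vehicle 29.630; Bax8 rapamycin-treated 34.890; Gapdh vehicle 18.450; Gapdh rapamycin-treated 18.410
ΔCt(vehicle) = 29.630 − 18.450 = 11.180
ΔCt(rapamycin-treated) = 34.890 − 18.410 = 16.480
ΔΔCt = 16.480 − 11.180 = 5.300
Fold change = 2^(−5.300) = 0.0254

0.025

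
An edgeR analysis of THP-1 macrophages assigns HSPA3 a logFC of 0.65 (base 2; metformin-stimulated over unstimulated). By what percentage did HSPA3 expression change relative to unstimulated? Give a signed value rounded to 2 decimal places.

56.92%

Fold change = 2^(0.65) = 1.5692
Percent change = (FC − 1) × 100% = (1.5692 − 1) × 100 = 56.92%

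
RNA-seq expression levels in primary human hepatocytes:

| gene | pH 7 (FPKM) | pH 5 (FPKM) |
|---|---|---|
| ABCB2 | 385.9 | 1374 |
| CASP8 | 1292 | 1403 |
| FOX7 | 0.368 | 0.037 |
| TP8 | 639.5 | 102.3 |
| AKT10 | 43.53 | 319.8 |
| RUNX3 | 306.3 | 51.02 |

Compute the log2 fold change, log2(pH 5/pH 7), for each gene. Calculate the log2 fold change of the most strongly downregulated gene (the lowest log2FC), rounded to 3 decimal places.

-3.314

log2(1374/385.9) = 1.832  (ABCB2)
log2(1403/1292) = 0.119  (CASP8)
log2(0.037/0.368) = -3.314  (FOX7)
log2(102.3/639.5) = -2.644  (TP8)
log2(319.8/43.53) = 2.877  (AKT10)
log2(51.02/306.3) = -2.586  (RUNX3)
FOX7 is most strongly downregulated.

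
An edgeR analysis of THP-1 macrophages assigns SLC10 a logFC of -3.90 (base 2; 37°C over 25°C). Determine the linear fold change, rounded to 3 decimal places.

0.067

Fold change = 2^(-3.90) = 0.0670
That is, SLC10 drops to 6.7% of the 25°C level.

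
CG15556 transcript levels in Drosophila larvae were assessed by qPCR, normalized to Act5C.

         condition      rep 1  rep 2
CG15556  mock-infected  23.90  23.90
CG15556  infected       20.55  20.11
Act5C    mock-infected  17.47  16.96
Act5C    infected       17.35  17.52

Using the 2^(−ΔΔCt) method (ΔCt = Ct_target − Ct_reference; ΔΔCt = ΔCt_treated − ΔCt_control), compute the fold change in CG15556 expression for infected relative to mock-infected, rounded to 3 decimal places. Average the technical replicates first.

Mean Ct: CG15556 mock-infected 23.900; CG15556 infected 20.330; Act5C mock-infected 17.215; Act5C infected 17.435
ΔCt(mock-infected) = 23.900 − 17.215 = 6.685
ΔCt(infected) = 20.330 − 17.435 = 2.895
ΔΔCt = 2.895 − 6.685 = -3.790
Fold change = 2^(−(-3.790)) = 2^3.790 = 13.8326

13.833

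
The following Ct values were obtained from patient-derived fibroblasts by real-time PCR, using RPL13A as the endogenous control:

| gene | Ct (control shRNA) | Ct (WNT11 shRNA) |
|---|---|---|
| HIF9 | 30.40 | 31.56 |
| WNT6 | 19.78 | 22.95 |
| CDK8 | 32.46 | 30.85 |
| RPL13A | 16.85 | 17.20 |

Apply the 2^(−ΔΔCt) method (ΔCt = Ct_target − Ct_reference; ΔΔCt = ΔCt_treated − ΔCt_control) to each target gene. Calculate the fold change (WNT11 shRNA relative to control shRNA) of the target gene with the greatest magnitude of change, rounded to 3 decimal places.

HIF9: ΔΔCt = (31.56−17.20) − (30.40−16.85) = 14.36 − 13.55 = 0.81; fold change = 2^-0.81 = 0.570
WNT6: ΔΔCt = (22.95−17.20) − (19.78−16.85) = 5.75 − 2.93 = 2.82; fold change = 2^-2.82 = 0.142
CDK8: ΔΔCt = (30.85−17.20) − (32.46−16.85) = 13.65 − 15.61 = -1.96; fold change = 2^1.96 = 3.891
WNT6 has the largest |ΔΔCt| = 2.82.

0.142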